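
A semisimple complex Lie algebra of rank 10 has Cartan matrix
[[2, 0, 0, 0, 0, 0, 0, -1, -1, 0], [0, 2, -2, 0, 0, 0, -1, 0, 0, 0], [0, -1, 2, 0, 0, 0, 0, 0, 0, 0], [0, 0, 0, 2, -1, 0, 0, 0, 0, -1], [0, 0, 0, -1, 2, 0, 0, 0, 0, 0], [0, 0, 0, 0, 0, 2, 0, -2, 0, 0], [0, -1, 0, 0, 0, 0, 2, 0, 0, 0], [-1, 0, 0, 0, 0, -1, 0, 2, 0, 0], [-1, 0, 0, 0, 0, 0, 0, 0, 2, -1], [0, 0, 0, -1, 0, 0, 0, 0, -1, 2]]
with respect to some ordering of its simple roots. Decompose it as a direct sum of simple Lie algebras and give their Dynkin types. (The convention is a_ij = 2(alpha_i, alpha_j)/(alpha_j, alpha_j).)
type B_3 + type C_7

The diagram associated to this matrix has two connected components: the simple roots {alpha_2, alpha_3, alpha_7} form a chain of 3 nodes with a double edge at one end; the terminal node there is the unique short simple root (B_3), and {alpha_1, alpha_4, alpha_5, alpha_6, alpha_8, alpha_9, alpha_10} form a chain of 7 nodes with a double edge at one end; the terminal node there is the unique long simple root (C_7). A semisimple Lie algebra decomposes uniquely as the direct sum of simple ideals, one per connected component of its Dynkin diagram, so g ≅ B_3 ⊕ C_7 (dimension 21 + 105 = 126).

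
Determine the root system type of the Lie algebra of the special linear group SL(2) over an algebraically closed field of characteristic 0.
type A_1

This is sl(2), which has dimension 2^2 - 1 = 3 and rank 2 - 1 = 1 (a Cartan subalgebra is the diagonal traceless matrices). In the classification of classical Lie algebras, the special linear algebra sl(n+1) has type A_n; here n = 1, so the Dynkin diagram is a chain of 1 nodes with single edges (A_1). Hence the type is A_1.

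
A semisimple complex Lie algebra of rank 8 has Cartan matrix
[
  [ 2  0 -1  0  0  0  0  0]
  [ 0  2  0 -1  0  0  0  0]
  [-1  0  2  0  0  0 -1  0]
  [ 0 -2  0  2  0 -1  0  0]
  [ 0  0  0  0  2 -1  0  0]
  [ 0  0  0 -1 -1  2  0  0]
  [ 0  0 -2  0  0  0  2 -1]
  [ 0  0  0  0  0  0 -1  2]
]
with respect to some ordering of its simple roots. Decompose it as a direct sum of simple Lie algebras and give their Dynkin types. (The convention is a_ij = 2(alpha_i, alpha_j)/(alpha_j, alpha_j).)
The diagram associated to this matrix has two connected components: the simple roots {alpha_2, alpha_4, alpha_5, alpha_6} form a chain of 4 nodes with a double edge at one end; the terminal node there is the unique short simple root (B_4), and {alpha_1, alpha_3, alpha_7, alpha_8} form a chain of 4 nodes with a double edge between the middle two (F_4). A semisimple Lie algebra decomposes uniquely as the direct sum of simple ideals, one per connected component of its Dynkin diagram, so g ≅ B_4 ⊕ F_4 (dimension 36 + 52 = 88).

type B_4 ⊕ type F_4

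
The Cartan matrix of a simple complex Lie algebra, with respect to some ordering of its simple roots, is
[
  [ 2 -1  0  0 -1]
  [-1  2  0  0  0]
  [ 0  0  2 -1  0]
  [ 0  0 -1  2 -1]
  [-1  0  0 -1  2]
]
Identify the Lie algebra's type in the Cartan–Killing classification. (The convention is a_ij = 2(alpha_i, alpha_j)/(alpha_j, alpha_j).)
The matrix has rank 5 with 2's on the diagonal. Reading the off-diagonal entries as Dynkin edges (a single edge where a_ij = a_ji = -1; a double or triple edge where a_ij * a_ji = 2 or 3), the diagram is a chain of 5 nodes with single edges (A_5). One simple-root ordering that puts it in standard form is (alpha_2, alpha_1, alpha_5, alpha_4, alpha_3). So the algebra is type A_5, i.e. sl(6).

A_5 (sl(6))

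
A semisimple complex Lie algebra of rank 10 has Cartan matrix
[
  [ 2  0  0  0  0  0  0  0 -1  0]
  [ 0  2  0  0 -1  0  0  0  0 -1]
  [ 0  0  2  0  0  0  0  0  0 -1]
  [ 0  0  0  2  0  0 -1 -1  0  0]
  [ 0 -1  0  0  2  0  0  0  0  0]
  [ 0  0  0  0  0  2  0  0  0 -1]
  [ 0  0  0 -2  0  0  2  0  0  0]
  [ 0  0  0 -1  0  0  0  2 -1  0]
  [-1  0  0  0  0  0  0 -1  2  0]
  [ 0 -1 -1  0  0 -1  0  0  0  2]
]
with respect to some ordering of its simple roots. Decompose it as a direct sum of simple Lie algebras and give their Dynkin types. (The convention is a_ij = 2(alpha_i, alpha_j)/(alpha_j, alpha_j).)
The diagram associated to this matrix has two connected components: the simple roots {alpha_1, alpha_4, alpha_7, alpha_8, alpha_9} form a chain of 5 nodes with a double edge at one end; the terminal node there is the unique long simple root (C_5), and {alpha_2, alpha_3, alpha_5, alpha_6, alpha_10} form a chain of 3 nodes with a fork of two nodes at one end (D_5). A semisimple Lie algebra decomposes uniquely as the direct sum of simple ideals, one per connected component of its Dynkin diagram, so g ≅ C_5 ⊕ D_5 (dimension 55 + 45 = 100).

C_5 ⊕ D_5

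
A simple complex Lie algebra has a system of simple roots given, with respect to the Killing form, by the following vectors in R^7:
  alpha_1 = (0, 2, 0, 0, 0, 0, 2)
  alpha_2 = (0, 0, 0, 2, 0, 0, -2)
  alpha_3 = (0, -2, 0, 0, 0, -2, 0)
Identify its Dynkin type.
A_3

Compute the Cartan integers a_ij = 2(alpha_i, alpha_j)/(alpha_j, alpha_j); the resulting 3x3 Cartan matrix is
[[2, -1, -1], [-1, 2, 0], [-1, 0, 2]].
All simple roots have the same length, so the diagram is simply laced. The associated Dynkin diagram is a chain of 3 nodes with single edges (A_3), so the type is A_3 (the algebra sl(4)).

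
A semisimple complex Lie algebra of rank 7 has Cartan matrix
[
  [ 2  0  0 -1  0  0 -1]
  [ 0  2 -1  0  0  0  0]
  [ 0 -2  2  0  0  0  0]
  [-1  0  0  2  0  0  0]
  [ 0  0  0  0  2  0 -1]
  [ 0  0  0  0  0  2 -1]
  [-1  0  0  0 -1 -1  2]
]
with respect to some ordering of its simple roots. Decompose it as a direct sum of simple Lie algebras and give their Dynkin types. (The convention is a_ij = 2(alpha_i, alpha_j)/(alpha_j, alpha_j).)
B2 ⊕ D5

The diagram associated to this matrix has two connected components: the simple roots {alpha_2, alpha_3} form a chain of 2 nodes with a double edge at one end; the terminal node there is the unique short simple root (B_2), and {alpha_1, alpha_4, alpha_5, alpha_6, alpha_7} form a chain of 3 nodes with a fork of two nodes at one end (D_5). A semisimple Lie algebra decomposes uniquely as the direct sum of simple ideals, one per connected component of its Dynkin diagram, so g ≅ B_2 ⊕ D_5 (dimension 10 + 45 = 55).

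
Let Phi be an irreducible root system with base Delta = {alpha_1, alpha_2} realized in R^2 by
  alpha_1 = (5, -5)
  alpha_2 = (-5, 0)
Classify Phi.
B_2 (so(5))

Compute the Cartan integers a_ij = 2(alpha_i, alpha_j)/(alpha_j, alpha_j); the resulting 2x2 Cartan matrix is
[[2, -2], [-1, 2]].
The roots have two lengths (squared-length ratio 2:1); the short ones are alpha_{2}. The associated Dynkin diagram is a chain of 2 nodes with a double edge at one end; the terminal node there is the unique short simple root (B_2), so the type is B_2 (the algebra so(5)).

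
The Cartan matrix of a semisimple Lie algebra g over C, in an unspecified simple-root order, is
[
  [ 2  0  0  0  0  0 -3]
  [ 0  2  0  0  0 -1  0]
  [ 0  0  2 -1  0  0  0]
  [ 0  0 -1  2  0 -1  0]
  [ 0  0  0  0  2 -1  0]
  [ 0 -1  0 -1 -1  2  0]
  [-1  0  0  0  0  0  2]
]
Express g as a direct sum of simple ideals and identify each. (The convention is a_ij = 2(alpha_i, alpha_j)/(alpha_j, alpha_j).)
The diagram associated to this matrix has two connected components: the simple roots {alpha_2, alpha_3, alpha_4, alpha_5, alpha_6} form a chain of 3 nodes with a fork of two nodes at one end (D_5), and {alpha_1, alpha_7} form two nodes joined by a triple edge (G_2). A semisimple Lie algebra decomposes uniquely as the direct sum of simple ideals, one per connected component of its Dynkin diagram, so g ≅ D_5 ⊕ G_2 (dimension 45 + 14 = 59).

D5 ⊕ G2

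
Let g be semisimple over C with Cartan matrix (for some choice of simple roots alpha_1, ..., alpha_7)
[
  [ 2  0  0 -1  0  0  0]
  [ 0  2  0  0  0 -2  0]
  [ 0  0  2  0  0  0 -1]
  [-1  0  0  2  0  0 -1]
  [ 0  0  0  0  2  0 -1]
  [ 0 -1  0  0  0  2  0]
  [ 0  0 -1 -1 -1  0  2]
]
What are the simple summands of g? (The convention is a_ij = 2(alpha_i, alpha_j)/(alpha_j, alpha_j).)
B2 ⊕ D5

The diagram associated to this matrix has two connected components: the simple roots {alpha_2, alpha_6} form a chain of 2 nodes with a double edge at one end; the terminal node there is the unique short simple root (B_2), and {alpha_1, alpha_3, alpha_4, alpha_5, alpha_7} form a chain of 3 nodes with a fork of two nodes at one end (D_5). A semisimple Lie algebra decomposes uniquely as the direct sum of simple ideals, one per connected component of its Dynkin diagram, so g ≅ B_2 ⊕ D_5 (dimension 10 + 45 = 55).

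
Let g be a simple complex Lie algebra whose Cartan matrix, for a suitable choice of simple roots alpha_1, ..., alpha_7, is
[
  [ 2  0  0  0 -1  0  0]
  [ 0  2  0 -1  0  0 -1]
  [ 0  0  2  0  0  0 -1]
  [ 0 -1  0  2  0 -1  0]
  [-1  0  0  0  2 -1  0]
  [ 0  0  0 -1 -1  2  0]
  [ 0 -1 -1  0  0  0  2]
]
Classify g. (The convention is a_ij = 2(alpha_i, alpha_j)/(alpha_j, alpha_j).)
A7

The matrix has rank 7 with 2's on the diagonal. Reading the off-diagonal entries as Dynkin edges (a single edge where a_ij = a_ji = -1; a double or triple edge where a_ij * a_ji = 2 or 3), the diagram is a chain of 7 nodes with single edges (A_7). One simple-root ordering that puts it in standard form is (alpha_1, alpha_5, alpha_6, alpha_4, alpha_2, alpha_7, alpha_3). So the algebra is type A_7, i.e. sl(8).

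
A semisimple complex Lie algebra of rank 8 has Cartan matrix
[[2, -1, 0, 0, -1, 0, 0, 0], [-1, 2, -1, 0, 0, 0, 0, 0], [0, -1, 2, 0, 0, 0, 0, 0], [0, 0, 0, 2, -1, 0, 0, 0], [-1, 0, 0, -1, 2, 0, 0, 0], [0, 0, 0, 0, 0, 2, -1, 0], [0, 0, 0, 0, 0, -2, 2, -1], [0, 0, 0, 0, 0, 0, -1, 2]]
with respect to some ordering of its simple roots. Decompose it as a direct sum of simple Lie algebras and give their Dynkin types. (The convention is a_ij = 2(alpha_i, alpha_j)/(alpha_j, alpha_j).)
A5 + B3

The diagram associated to this matrix has two connected components: the simple roots {alpha_1, alpha_2, alpha_3, alpha_4, alpha_5} form a chain of 5 nodes with single edges (A_5), and {alpha_6, alpha_7, alpha_8} form a chain of 3 nodes with a double edge at one end; the terminal node there is the unique short simple root (B_3). A semisimple Lie algebra decomposes uniquely as the direct sum of simple ideals, one per connected component of its Dynkin diagram, so g ≅ A_5 ⊕ B_3 (dimension 35 + 21 = 56).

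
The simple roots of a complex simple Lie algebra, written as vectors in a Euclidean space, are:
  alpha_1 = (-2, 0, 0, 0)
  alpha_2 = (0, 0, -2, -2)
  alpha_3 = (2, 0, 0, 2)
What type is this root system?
B_3

Compute the Cartan integers a_ij = 2(alpha_i, alpha_j)/(alpha_j, alpha_j); the resulting 3x3 Cartan matrix is
[[2, 0, -1], [0, 2, -1], [-2, -1, 2]].
The roots have two lengths (squared-length ratio 2:1); the short ones are alpha_{1}. The associated Dynkin diagram is a chain of 3 nodes with a double edge at one end; the terminal node there is the unique short simple root (B_3), so the type is B_3 (the algebra so(7)).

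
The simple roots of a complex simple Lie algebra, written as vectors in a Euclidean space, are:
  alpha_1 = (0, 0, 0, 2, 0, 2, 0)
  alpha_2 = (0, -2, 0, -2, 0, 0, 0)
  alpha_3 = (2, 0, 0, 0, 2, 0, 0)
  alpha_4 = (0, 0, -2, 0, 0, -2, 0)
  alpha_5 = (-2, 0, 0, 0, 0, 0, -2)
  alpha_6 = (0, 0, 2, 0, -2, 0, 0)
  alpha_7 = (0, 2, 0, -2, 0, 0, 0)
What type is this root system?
D_7

Compute the Cartan integers a_ij = 2(alpha_i, alpha_j)/(alpha_j, alpha_j); the resulting 7x7 Cartan matrix is
[[2, -1, 0, -1, 0, 0, -1], [-1, 2, 0, 0, 0, 0, 0], [0, 0, 2, 0, -1, -1, 0], [-1, 0, 0, 2, 0, -1, 0], [0, 0, -1, 0, 2, 0, 0], [0, 0, -1, -1, 0, 2, 0], [-1, 0, 0, 0, 0, 0, 2]].
All simple roots have the same length, so the diagram is simply laced. The associated Dynkin diagram is a chain of 5 nodes with a fork of two nodes at one end (D_7), so the type is D_7 (the algebra so(14)).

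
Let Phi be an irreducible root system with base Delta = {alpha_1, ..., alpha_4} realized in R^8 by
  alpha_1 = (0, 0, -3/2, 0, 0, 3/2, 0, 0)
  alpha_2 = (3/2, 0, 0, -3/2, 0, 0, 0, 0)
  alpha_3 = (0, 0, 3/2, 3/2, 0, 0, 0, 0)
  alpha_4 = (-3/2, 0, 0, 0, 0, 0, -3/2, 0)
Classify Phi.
Compute the Cartan integers a_ij = 2(alpha_i, alpha_j)/(alpha_j, alpha_j); the resulting 4x4 Cartan matrix is
[[2, 0, -1, 0], [0, 2, -1, -1], [-1, -1, 2, 0], [0, -1, 0, 2]].
All simple roots have the same length, so the diagram is simply laced. The associated Dynkin diagram is a chain of 4 nodes with single edges (A_4), so the type is A_4 (the algebra sl(5)).

A4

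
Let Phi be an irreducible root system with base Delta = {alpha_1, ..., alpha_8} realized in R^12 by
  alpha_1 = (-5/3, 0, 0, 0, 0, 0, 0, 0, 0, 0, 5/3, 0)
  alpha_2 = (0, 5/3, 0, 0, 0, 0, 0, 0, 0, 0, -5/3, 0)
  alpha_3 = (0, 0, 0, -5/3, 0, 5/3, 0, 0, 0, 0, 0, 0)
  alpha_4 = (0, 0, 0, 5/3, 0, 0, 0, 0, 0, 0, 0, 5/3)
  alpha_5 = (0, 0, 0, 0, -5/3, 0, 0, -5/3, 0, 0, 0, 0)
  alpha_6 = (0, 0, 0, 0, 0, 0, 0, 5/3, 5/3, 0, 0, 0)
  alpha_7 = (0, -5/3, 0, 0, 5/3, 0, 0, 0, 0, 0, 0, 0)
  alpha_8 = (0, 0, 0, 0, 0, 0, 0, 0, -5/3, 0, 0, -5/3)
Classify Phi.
Compute the Cartan integers a_ij = 2(alpha_i, alpha_j)/(alpha_j, alpha_j); the resulting 8x8 Cartan matrix is
[[2, -1, 0, 0, 0, 0, 0, 0], [-1, 2, 0, 0, 0, 0, -1, 0], [0, 0, 2, -1, 0, 0, 0, 0], [0, 0, -1, 2, 0, 0, 0, -1], [0, 0, 0, 0, 2, -1, -1, 0], [0, 0, 0, 0, -1, 2, 0, -1], [0, -1, 0, 0, -1, 0, 2, 0], [0, 0, 0, -1, 0, -1, 0, 2]].
All simple roots have the same length, so the diagram is simply laced. The associated Dynkin diagram is a chain of 8 nodes with single edges (A_8), so the type is A_8 (the algebra sl(9)).

A_8 (sl(9))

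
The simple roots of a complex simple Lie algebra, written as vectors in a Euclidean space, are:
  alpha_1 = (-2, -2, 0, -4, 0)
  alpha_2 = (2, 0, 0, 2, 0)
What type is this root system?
Compute the Cartan integers a_ij = 2(alpha_i, alpha_j)/(alpha_j, alpha_j); the resulting 2x2 Cartan matrix is
[[2, -3], [-1, 2]].
The roots have two lengths (squared-length ratio 3:1); the short ones are alpha_{2}. The associated Dynkin diagram is two nodes joined by a triple edge (G_2), so the type is G_2.

G_2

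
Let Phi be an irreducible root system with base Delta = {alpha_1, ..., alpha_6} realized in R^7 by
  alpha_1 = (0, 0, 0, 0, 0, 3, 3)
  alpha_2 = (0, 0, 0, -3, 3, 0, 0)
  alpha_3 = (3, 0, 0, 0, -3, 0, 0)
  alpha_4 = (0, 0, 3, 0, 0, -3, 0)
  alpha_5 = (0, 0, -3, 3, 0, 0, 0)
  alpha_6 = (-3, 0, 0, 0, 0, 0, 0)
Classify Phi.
B_6 (so(13))

Compute the Cartan integers a_ij = 2(alpha_i, alpha_j)/(alpha_j, alpha_j); the resulting 6x6 Cartan matrix is
[[2, 0, 0, -1, 0, 0], [0, 2, -1, 0, -1, 0], [0, -1, 2, 0, 0, -2], [-1, 0, 0, 2, -1, 0], [0, -1, 0, -1, 2, 0], [0, 0, -1, 0, 0, 2]].
The roots have two lengths (squared-length ratio 2:1); the short ones are alpha_{6}. The associated Dynkin diagram is a chain of 6 nodes with a double edge at one end; the terminal node there is the unique short simple root (B_6), so the type is B_6 (the algebra so(13)).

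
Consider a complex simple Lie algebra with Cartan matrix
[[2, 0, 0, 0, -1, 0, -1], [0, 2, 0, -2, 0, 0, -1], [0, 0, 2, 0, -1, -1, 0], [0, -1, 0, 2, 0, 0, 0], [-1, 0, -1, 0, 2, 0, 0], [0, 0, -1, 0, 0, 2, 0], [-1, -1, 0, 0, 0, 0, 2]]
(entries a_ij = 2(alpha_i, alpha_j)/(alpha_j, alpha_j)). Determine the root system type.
B7

The matrix has rank 7 with 2's on the diagonal. Reading the off-diagonal entries as Dynkin edges (a single edge where a_ij = a_ji = -1; a double or triple edge where a_ij * a_ji = 2 or 3), the diagram is a chain of 7 nodes with a double edge at one end; the terminal node there is the unique short simple root (B_7). One simple-root ordering that puts it in standard form is (alpha_6, alpha_3, alpha_5, alpha_1, alpha_7, alpha_2, alpha_4). So the algebra is type B_7, i.e. so(15).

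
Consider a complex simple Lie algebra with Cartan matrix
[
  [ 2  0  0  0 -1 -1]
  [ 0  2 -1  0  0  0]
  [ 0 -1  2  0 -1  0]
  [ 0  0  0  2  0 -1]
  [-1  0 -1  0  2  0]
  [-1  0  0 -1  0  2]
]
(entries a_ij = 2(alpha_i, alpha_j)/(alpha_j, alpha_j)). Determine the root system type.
The matrix has rank 6 with 2's on the diagonal. Reading the off-diagonal entries as Dynkin edges (a single edge where a_ij = a_ji = -1; a double or triple edge where a_ij * a_ji = 2 or 3), the diagram is a chain of 6 nodes with single edges (A_6). One simple-root ordering that puts it in standard form is (alpha_4, alpha_6, alpha_1, alpha_5, alpha_3, alpha_2). So the algebra is type A_6, i.e. sl(7).

type A_6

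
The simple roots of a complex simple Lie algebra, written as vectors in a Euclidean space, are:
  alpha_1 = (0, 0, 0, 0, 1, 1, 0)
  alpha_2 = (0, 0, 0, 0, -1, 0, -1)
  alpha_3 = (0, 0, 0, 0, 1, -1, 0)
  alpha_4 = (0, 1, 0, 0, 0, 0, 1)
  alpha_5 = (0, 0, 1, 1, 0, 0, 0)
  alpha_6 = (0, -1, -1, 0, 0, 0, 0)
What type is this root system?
type D_6

Compute the Cartan integers a_ij = 2(alpha_i, alpha_j)/(alpha_j, alpha_j); the resulting 6x6 Cartan matrix is
[[2, -1, 0, 0, 0, 0], [-1, 2, -1, -1, 0, 0], [0, -1, 2, 0, 0, 0], [0, -1, 0, 2, 0, -1], [0, 0, 0, 0, 2, -1], [0, 0, 0, -1, -1, 2]].
All simple roots have the same length, so the diagram is simply laced. The associated Dynkin diagram is a chain of 4 nodes with a fork of two nodes at one end (D_6), so the type is D_6 (the algebra so(12)).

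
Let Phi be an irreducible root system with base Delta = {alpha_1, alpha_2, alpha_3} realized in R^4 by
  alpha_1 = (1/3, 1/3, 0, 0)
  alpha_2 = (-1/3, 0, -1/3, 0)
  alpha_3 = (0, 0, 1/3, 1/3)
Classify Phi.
Compute the Cartan integers a_ij = 2(alpha_i, alpha_j)/(alpha_j, alpha_j); the resulting 3x3 Cartan matrix is
[[2, -1, 0], [-1, 2, -1], [0, -1, 2]].
All simple roots have the same length, so the diagram is simply laced. The associated Dynkin diagram is a chain of 3 nodes with single edges (A_3), so the type is A_3 (the algebra sl(4)).

A3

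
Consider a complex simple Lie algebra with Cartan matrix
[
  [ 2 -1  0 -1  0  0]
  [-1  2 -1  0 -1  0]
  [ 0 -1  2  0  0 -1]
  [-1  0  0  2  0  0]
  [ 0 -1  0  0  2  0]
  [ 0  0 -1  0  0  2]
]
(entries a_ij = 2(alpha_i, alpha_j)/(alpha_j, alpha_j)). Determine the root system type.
The matrix has rank 6 with 2's on the diagonal. Reading the off-diagonal entries as Dynkin edges (a single edge where a_ij = a_ji = -1; a double or triple edge where a_ij * a_ji = 2 or 3), the diagram is a chain of 5 nodes with one extra node attached to the third node from one end (E_6). One simple-root ordering that puts it in standard form is (alpha_6, alpha_5, alpha_3, alpha_2, alpha_1, alpha_4). So the algebra is type E_6.

E_6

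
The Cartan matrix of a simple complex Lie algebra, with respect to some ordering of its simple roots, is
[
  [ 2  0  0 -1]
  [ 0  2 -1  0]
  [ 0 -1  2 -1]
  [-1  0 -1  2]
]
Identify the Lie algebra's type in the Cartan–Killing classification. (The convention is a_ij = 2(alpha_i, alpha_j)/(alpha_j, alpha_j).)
A_4 (sl(5))

The matrix has rank 4 with 2's on the diagonal. Reading the off-diagonal entries as Dynkin edges (a single edge where a_ij = a_ji = -1; a double or triple edge where a_ij * a_ji = 2 or 3), the diagram is a chain of 4 nodes with single edges (A_4). One simple-root ordering that puts it in standard form is (alpha_1, alpha_4, alpha_3, alpha_2). So the algebra is type A_4, i.e. sl(5).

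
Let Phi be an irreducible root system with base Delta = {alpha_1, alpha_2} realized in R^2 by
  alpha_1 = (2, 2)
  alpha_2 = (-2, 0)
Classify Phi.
Compute the Cartan integers a_ij = 2(alpha_i, alpha_j)/(alpha_j, alpha_j); the resulting 2x2 Cartan matrix is
[[2, -2], [-1, 2]].
The roots have two lengths (squared-length ratio 2:1); the short ones are alpha_{2}. The associated Dynkin diagram is a chain of 2 nodes with a double edge at one end; the terminal node there is the unique short simple root (B_2), so the type is B_2 (the algebra so(5)).

B_2 (so(5))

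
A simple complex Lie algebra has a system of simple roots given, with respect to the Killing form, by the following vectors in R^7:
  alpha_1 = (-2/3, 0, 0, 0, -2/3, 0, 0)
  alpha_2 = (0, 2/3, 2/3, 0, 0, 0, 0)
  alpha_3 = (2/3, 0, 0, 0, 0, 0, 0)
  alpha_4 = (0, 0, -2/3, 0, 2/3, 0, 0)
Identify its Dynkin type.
B_4

Compute the Cartan integers a_ij = 2(alpha_i, alpha_j)/(alpha_j, alpha_j); the resulting 4x4 Cartan matrix is
[[2, 0, -2, -1], [0, 2, 0, -1], [-1, 0, 2, 0], [-1, -1, 0, 2]].
The roots have two lengths (squared-length ratio 2:1); the short ones are alpha_{3}. The associated Dynkin diagram is a chain of 4 nodes with a double edge at one end; the terminal node there is the unique short simple root (B_4), so the type is B_4 (the algebra so(9)).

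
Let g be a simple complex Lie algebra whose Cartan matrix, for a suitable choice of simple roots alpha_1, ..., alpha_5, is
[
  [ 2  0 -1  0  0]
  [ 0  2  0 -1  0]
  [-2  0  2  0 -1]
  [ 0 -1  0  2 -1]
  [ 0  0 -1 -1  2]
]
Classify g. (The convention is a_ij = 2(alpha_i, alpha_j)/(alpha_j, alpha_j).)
B_5

The matrix has rank 5 with 2's on the diagonal. Reading the off-diagonal entries as Dynkin edges (a single edge where a_ij = a_ji = -1; a double or triple edge where a_ij * a_ji = 2 or 3), the diagram is a chain of 5 nodes with a double edge at one end; the terminal node there is the unique short simple root (B_5). One simple-root ordering that puts it in standard form is (alpha_2, alpha_4, alpha_5, alpha_3, alpha_1). So the algebra is type B_5, i.e. so(11).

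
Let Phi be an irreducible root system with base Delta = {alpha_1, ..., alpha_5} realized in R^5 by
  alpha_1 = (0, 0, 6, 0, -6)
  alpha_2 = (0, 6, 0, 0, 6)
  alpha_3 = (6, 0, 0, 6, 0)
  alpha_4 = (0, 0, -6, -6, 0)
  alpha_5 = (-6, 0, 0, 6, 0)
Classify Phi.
type D_5

Compute the Cartan integers a_ij = 2(alpha_i, alpha_j)/(alpha_j, alpha_j); the resulting 5x5 Cartan matrix is
[[2, -1, 0, -1, 0], [-1, 2, 0, 0, 0], [0, 0, 2, -1, 0], [-1, 0, -1, 2, -1], [0, 0, 0, -1, 2]].
All simple roots have the same length, so the diagram is simply laced. The associated Dynkin diagram is a chain of 3 nodes with a fork of two nodes at one end (D_5), so the type is D_5 (the algebra so(10)).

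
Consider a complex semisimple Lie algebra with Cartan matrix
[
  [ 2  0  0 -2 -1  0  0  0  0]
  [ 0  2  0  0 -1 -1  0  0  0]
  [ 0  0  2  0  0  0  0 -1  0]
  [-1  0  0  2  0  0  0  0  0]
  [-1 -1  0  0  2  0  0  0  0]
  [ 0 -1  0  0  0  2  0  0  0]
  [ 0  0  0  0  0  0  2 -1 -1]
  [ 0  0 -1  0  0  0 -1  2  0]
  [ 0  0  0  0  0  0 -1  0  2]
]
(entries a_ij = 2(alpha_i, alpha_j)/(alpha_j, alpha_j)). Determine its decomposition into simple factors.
The diagram associated to this matrix has two connected components: the simple roots {alpha_3, alpha_7, alpha_8, alpha_9} form a chain of 4 nodes with single edges (A_4), and {alpha_1, alpha_2, alpha_4, alpha_5, alpha_6} form a chain of 5 nodes with a double edge at one end; the terminal node there is the unique short simple root (B_5). A semisimple Lie algebra decomposes uniquely as the direct sum of simple ideals, one per connected component of its Dynkin diagram, so g ≅ A_4 ⊕ B_5 (dimension 24 + 55 = 79).

A4 ⊕ B5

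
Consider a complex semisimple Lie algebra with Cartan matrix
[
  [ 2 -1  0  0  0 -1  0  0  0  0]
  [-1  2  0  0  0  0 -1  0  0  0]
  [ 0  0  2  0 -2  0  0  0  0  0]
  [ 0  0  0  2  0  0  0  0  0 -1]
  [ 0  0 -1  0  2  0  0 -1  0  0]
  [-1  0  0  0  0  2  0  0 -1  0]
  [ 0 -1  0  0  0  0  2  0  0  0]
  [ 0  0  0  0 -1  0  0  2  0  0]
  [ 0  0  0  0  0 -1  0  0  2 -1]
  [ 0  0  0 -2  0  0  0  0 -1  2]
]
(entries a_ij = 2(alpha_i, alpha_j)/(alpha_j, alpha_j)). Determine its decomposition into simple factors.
The diagram associated to this matrix has two connected components: the simple roots {alpha_1, alpha_2, alpha_4, alpha_6, alpha_7, alpha_9, alpha_10} form a chain of 7 nodes with a double edge at one end; the terminal node there is the unique short simple root (B_7), and {alpha_3, alpha_5, alpha_8} form a chain of 3 nodes with a double edge at one end; the terminal node there is the unique long simple root (C_3). A semisimple Lie algebra decomposes uniquely as the direct sum of simple ideals, one per connected component of its Dynkin diagram, so g ≅ B_7 ⊕ C_3 (dimension 105 + 21 = 126).

B_7 + C_3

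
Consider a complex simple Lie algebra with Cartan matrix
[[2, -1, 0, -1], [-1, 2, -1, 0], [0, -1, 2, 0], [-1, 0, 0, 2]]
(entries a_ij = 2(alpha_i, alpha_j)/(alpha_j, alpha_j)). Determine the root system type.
The matrix has rank 4 with 2's on the diagonal. Reading the off-diagonal entries as Dynkin edges (a single edge where a_ij = a_ji = -1; a double or triple edge where a_ij * a_ji = 2 or 3), the diagram is a chain of 4 nodes with single edges (A_4). One simple-root ordering that puts it in standard form is (alpha_3, alpha_2, alpha_1, alpha_4). So the algebra is type A_4, i.e. sl(5).

A4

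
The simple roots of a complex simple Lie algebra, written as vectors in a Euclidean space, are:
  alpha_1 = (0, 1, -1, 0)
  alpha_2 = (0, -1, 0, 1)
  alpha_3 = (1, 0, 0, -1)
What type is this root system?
Compute the Cartan integers a_ij = 2(alpha_i, alpha_j)/(alpha_j, alpha_j); the resulting 3x3 Cartan matrix is
[[2, -1, 0], [-1, 2, -1], [0, -1, 2]].
All simple roots have the same length, so the diagram is simply laced. The associated Dynkin diagram is a chain of 3 nodes with single edges (A_3), so the type is A_3 (the algebra sl(4)).

type A_3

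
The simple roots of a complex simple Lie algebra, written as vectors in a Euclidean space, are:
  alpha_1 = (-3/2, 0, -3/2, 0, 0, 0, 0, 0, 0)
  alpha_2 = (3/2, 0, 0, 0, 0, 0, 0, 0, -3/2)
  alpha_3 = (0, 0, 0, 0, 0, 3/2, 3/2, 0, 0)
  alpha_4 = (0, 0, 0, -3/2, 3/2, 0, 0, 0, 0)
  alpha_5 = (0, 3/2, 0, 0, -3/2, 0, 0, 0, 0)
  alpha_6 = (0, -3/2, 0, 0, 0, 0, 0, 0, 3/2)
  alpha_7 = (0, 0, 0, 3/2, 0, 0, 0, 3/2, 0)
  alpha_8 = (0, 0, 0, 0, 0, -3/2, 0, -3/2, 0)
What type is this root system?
Compute the Cartan integers a_ij = 2(alpha_i, alpha_j)/(alpha_j, alpha_j); the resulting 8x8 Cartan matrix is
[[2, -1, 0, 0, 0, 0, 0, 0], [-1, 2, 0, 0, 0, -1, 0, 0], [0, 0, 2, 0, 0, 0, 0, -1], [0, 0, 0, 2, -1, 0, -1, 0], [0, 0, 0, -1, 2, -1, 0, 0], [0, -1, 0, 0, -1, 2, 0, 0], [0, 0, 0, -1, 0, 0, 2, -1], [0, 0, -1, 0, 0, 0, -1, 2]].
All simple roots have the same length, so the diagram is simply laced. The associated Dynkin diagram is a chain of 8 nodes with single edges (A_8), so the type is A_8 (the algebra sl(9)).

A_8 (sl(9))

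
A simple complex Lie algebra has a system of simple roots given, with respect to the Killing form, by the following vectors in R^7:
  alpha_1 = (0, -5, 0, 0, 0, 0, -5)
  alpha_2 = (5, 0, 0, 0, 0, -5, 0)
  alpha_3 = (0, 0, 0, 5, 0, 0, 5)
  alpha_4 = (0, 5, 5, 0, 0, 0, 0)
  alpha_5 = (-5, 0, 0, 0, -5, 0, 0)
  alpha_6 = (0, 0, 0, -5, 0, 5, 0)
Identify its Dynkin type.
Compute the Cartan integers a_ij = 2(alpha_i, alpha_j)/(alpha_j, alpha_j); the resulting 6x6 Cartan matrix is
[[2, 0, -1, -1, 0, 0], [0, 2, 0, 0, -1, -1], [-1, 0, 2, 0, 0, -1], [-1, 0, 0, 2, 0, 0], [0, -1, 0, 0, 2, 0], [0, -1, -1, 0, 0, 2]].
All simple roots have the same length, so the diagram is simply laced. The associated Dynkin diagram is a chain of 6 nodes with single edges (A_6), so the type is A_6 (the algebra sl(7)).

A_6 (sl(7))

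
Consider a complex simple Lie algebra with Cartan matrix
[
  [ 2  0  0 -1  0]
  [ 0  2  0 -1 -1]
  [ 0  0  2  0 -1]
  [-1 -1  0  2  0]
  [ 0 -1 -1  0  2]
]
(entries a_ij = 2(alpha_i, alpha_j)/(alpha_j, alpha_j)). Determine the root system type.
A_5 (sl(6))

The matrix has rank 5 with 2's on the diagonal. Reading the off-diagonal entries as Dynkin edges (a single edge where a_ij = a_ji = -1; a double or triple edge where a_ij * a_ji = 2 or 3), the diagram is a chain of 5 nodes with single edges (A_5). One simple-root ordering that puts it in standard form is (alpha_1, alpha_4, alpha_2, alpha_5, alpha_3). So the algebra is type A_5, i.e. sl(6).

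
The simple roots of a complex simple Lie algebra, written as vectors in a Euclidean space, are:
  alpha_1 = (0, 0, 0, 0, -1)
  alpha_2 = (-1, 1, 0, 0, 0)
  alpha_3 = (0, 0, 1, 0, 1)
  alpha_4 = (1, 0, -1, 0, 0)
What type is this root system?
B_4

Compute the Cartan integers a_ij = 2(alpha_i, alpha_j)/(alpha_j, alpha_j); the resulting 4x4 Cartan matrix is
[[2, 0, -1, 0], [0, 2, 0, -1], [-2, 0, 2, -1], [0, -1, -1, 2]].
The roots have two lengths (squared-length ratio 2:1); the short ones are alpha_{1}. The associated Dynkin diagram is a chain of 4 nodes with a double edge at one end; the terminal node there is the unique short simple root (B_4), so the type is B_4 (the algebra so(9)).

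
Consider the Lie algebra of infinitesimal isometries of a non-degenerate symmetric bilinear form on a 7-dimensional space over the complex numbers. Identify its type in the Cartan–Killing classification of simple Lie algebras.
This is so(7) with 7 odd, which has dimension 7(7-1)/2 = 21 and rank (7-1)/2 = 3. In the classification of classical Lie algebras, the orthogonal algebra so(2n+1) in an odd number of variables has type B_n; here n = 3, so the Dynkin diagram is a chain of 3 nodes with a double edge at one end; the terminal node there is the unique short simple root (B_3). Hence the type is B_3.

B3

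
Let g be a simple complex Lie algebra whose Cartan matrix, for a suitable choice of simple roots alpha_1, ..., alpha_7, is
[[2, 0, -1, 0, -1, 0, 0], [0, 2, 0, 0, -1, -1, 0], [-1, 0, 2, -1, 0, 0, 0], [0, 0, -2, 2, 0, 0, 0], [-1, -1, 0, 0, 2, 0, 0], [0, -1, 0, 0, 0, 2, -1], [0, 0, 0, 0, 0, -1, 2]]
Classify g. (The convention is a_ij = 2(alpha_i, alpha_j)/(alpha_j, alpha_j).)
C_7 (sp(14))

The matrix has rank 7 with 2's on the diagonal. Reading the off-diagonal entries as Dynkin edges (a single edge where a_ij = a_ji = -1; a double or triple edge where a_ij * a_ji = 2 or 3), the diagram is a chain of 7 nodes with a double edge at one end; the terminal node there is the unique long simple root (C_7). One simple-root ordering that puts it in standard form is (alpha_7, alpha_6, alpha_2, alpha_5, alpha_1, alpha_3, alpha_4). So the algebra is type C_7, i.e. sp(14).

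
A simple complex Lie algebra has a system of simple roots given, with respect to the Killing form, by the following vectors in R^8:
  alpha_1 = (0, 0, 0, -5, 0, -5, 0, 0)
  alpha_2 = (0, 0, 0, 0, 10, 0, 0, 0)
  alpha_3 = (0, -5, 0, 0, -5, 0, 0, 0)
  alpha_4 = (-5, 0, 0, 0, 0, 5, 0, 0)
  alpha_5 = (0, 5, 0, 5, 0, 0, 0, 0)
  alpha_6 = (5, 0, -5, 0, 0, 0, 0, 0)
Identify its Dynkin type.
type C_6

Compute the Cartan integers a_ij = 2(alpha_i, alpha_j)/(alpha_j, alpha_j); the resulting 6x6 Cartan matrix is
[[2, 0, 0, -1, -1, 0], [0, 2, -2, 0, 0, 0], [0, -1, 2, 0, -1, 0], [-1, 0, 0, 2, 0, -1], [-1, 0, -1, 0, 2, 0], [0, 0, 0, -1, 0, 2]].
The roots have two lengths (squared-length ratio 2:1); the short ones are alpha_{1,3,4,5,6}. The associated Dynkin diagram is a chain of 6 nodes with a double edge at one end; the terminal node there is the unique long simple root (C_6), so the type is C_6 (the algebra sp(12)).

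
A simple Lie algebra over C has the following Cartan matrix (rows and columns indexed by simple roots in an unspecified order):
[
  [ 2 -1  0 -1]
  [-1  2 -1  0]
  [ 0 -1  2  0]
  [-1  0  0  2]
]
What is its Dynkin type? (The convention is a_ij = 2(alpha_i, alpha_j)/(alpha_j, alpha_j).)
The matrix has rank 4 with 2's on the diagonal. Reading the off-diagonal entries as Dynkin edges (a single edge where a_ij = a_ji = -1; a double or triple edge where a_ij * a_ji = 2 or 3), the diagram is a chain of 4 nodes with single edges (A_4). One simple-root ordering that puts it in standard form is (alpha_4, alpha_1, alpha_2, alpha_3). So the algebra is type A_4, i.e. sl(5).

type A_4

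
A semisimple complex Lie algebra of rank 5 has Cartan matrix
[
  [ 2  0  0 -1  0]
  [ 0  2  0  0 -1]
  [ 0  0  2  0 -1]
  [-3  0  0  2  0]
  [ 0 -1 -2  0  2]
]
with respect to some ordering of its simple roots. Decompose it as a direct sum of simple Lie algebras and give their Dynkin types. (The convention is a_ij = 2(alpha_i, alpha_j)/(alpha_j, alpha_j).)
type B_3 + type G_2

The diagram associated to this matrix has two connected components: the simple roots {alpha_2, alpha_3, alpha_5} form a chain of 3 nodes with a double edge at one end; the terminal node there is the unique short simple root (B_3), and {alpha_1, alpha_4} form two nodes joined by a triple edge (G_2). A semisimple Lie algebra decomposes uniquely as the direct sum of simple ideals, one per connected component of its Dynkin diagram, so g ≅ B_3 ⊕ G_2 (dimension 21 + 14 = 35).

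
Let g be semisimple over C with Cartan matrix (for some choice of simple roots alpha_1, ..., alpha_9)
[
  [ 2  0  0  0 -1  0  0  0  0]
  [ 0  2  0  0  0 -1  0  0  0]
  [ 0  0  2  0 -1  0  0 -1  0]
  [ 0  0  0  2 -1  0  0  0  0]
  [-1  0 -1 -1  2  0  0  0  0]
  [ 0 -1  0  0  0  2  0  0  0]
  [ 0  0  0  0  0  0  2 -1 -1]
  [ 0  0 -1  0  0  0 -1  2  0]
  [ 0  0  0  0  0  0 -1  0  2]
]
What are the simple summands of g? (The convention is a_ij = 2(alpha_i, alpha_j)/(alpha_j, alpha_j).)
The diagram associated to this matrix has two connected components: the simple roots {alpha_2, alpha_6} form a chain of 2 nodes with single edges (A_2), and {alpha_1, alpha_3, alpha_4, alpha_5, alpha_7, alpha_8, alpha_9} form a chain of 5 nodes with a fork of two nodes at one end (D_7). A semisimple Lie algebra decomposes uniquely as the direct sum of simple ideals, one per connected component of its Dynkin diagram, so g ≅ A_2 ⊕ D_7 (dimension 8 + 91 = 99).

type A_2 + type D_7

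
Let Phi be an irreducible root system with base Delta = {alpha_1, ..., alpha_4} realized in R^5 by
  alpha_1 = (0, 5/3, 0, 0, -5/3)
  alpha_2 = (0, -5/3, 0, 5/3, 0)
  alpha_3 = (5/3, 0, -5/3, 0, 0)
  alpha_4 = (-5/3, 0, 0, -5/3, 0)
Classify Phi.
Compute the Cartan integers a_ij = 2(alpha_i, alpha_j)/(alpha_j, alpha_j); the resulting 4x4 Cartan matrix is
[[2, -1, 0, 0], [-1, 2, 0, -1], [0, 0, 2, -1], [0, -1, -1, 2]].
All simple roots have the same length, so the diagram is simply laced. The associated Dynkin diagram is a chain of 4 nodes with single edges (A_4), so the type is A_4 (the algebra sl(5)).

A_4 (sl(5))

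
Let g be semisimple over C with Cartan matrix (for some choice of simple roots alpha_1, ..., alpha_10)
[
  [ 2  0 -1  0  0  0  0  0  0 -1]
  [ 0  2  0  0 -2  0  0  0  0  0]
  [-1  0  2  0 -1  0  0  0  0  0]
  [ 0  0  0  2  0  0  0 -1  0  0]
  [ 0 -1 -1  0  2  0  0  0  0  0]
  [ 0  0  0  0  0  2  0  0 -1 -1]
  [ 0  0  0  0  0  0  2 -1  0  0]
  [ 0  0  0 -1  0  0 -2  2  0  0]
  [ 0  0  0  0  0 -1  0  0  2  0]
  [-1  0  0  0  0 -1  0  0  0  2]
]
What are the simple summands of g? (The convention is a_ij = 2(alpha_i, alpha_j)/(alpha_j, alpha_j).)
B_3 (so(7)) + C_7 (sp(14))

The diagram associated to this matrix has two connected components: the simple roots {alpha_4, alpha_7, alpha_8} form a chain of 3 nodes with a double edge at one end; the terminal node there is the unique short simple root (B_3), and {alpha_1, alpha_2, alpha_3, alpha_5, alpha_6, alpha_9, alpha_10} form a chain of 7 nodes with a double edge at one end; the terminal node there is the unique long simple root (C_7). A semisimple Lie algebra decomposes uniquely as the direct sum of simple ideals, one per connected component of its Dynkin diagram, so g ≅ B_3 ⊕ C_7 (dimension 21 + 105 = 126).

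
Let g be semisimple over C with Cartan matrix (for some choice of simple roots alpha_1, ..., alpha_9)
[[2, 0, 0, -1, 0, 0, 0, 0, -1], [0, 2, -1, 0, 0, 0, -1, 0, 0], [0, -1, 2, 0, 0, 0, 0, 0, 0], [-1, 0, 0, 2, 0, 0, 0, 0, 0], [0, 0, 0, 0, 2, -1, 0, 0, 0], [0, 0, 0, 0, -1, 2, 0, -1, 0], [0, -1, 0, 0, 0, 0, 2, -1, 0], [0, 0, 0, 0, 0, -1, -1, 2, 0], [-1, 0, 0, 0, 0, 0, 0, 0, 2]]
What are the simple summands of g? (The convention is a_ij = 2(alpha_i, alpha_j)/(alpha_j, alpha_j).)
type A_3 ⊕ type A_6

The diagram associated to this matrix has two connected components: the simple roots {alpha_1, alpha_4, alpha_9} form a chain of 3 nodes with single edges (A_3), and {alpha_2, alpha_3, alpha_5, alpha_6, alpha_7, alpha_8} form a chain of 6 nodes with single edges (A_6). A semisimple Lie algebra decomposes uniquely as the direct sum of simple ideals, one per connected component of its Dynkin diagram, so g ≅ A_3 ⊕ A_6 (dimension 15 + 48 = 63).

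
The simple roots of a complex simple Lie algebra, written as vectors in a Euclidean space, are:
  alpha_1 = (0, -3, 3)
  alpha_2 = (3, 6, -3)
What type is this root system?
Compute the Cartan integers a_ij = 2(alpha_i, alpha_j)/(alpha_j, alpha_j); the resulting 2x2 Cartan matrix is
[[2, -1], [-3, 2]].
The roots have two lengths (squared-length ratio 3:1); the short ones are alpha_{1}. The associated Dynkin diagram is two nodes joined by a triple edge (G_2), so the type is G_2.

G_2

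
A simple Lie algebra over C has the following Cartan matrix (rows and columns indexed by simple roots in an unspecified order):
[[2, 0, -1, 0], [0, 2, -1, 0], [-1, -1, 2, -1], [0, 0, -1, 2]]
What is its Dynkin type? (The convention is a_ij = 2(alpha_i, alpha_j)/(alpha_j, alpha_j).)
type D_4

The matrix has rank 4 with 2's on the diagonal. Reading the off-diagonal entries as Dynkin edges (a single edge where a_ij = a_ji = -1; a double or triple edge where a_ij * a_ji = 2 or 3), the diagram is a chain of 2 nodes with a fork of two nodes at one end (D_4). One simple-root ordering that puts it in standard form is (alpha_4, alpha_3, alpha_1, alpha_2). So the algebra is type D_4, i.e. so(8).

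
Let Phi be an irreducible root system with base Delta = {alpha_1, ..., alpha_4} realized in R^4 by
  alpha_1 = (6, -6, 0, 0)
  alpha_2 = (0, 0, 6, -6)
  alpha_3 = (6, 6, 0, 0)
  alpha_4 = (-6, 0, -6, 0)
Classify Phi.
D4

Compute the Cartan integers a_ij = 2(alpha_i, alpha_j)/(alpha_j, alpha_j); the resulting 4x4 Cartan matrix is
[[2, 0, 0, -1], [0, 2, 0, -1], [0, 0, 2, -1], [-1, -1, -1, 2]].
All simple roots have the same length, so the diagram is simply laced. The associated Dynkin diagram is a chain of 2 nodes with a fork of two nodes at one end (D_4), so the type is D_4 (the algebra so(8)).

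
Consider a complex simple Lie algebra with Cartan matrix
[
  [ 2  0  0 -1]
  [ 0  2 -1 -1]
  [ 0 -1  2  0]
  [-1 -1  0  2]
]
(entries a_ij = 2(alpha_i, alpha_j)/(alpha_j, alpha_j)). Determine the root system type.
The matrix has rank 4 with 2's on the diagonal. Reading the off-diagonal entries as Dynkin edges (a single edge where a_ij = a_ji = -1; a double or triple edge where a_ij * a_ji = 2 or 3), the diagram is a chain of 4 nodes with single edges (A_4). One simple-root ordering that puts it in standard form is (alpha_3, alpha_2, alpha_4, alpha_1). So the algebra is type A_4, i.e. sl(5).

A_4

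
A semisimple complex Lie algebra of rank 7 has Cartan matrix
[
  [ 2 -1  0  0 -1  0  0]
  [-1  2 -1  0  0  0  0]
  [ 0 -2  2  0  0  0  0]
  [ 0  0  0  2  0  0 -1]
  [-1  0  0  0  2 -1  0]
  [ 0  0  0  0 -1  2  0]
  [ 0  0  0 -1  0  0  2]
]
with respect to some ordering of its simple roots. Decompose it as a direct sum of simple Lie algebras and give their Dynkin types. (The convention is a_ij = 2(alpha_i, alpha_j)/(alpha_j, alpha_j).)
A2 ⊕ C5

The diagram associated to this matrix has two connected components: the simple roots {alpha_4, alpha_7} form a chain of 2 nodes with single edges (A_2), and {alpha_1, alpha_2, alpha_3, alpha_5, alpha_6} form a chain of 5 nodes with a double edge at one end; the terminal node there is the unique long simple root (C_5). A semisimple Lie algebra decomposes uniquely as the direct sum of simple ideals, one per connected component of its Dynkin diagram, so g ≅ A_2 ⊕ C_5 (dimension 8 + 55 = 63).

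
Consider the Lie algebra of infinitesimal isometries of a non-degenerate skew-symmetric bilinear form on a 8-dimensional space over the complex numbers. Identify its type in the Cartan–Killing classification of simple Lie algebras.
C4

This is sp(8), which has dimension 8(8+1)/2 = 36 and rank 8/2 = 4. In the classification of classical Lie algebras, the symplectic algebra sp(2n) has type C_n; here n = 4, so the Dynkin diagram is a chain of 4 nodes with a double edge at one end; the terminal node there is the unique long simple root (C_4). Hence the type is C_4.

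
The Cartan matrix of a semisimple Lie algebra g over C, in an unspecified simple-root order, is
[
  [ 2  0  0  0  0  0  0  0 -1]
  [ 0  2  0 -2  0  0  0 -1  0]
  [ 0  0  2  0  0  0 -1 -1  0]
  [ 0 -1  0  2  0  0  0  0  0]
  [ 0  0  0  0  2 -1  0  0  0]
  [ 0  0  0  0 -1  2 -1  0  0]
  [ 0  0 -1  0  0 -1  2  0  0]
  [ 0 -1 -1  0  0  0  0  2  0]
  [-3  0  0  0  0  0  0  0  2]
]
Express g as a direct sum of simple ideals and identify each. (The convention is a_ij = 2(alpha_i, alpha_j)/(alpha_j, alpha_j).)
B_7 (so(15)) + G_2

The diagram associated to this matrix has two connected components: the simple roots {alpha_2, alpha_3, alpha_4, alpha_5, alpha_6, alpha_7, alpha_8} form a chain of 7 nodes with a double edge at one end; the terminal node there is the unique short simple root (B_7), and {alpha_1, alpha_9} form two nodes joined by a triple edge (G_2). A semisimple Lie algebra decomposes uniquely as the direct sum of simple ideals, one per connected component of its Dynkin diagram, so g ≅ B_7 ⊕ G_2 (dimension 105 + 14 = 119).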